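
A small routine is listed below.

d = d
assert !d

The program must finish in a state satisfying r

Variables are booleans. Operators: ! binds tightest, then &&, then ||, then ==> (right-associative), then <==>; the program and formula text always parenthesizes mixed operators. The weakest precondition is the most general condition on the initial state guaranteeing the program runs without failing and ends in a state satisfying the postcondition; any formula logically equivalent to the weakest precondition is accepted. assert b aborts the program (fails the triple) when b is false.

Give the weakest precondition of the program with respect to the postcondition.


Working backward. After the program, r must hold.
Before assert !d: (!d) && r
Before d := d: (!d) && r
Answer: WP = (!d) && r


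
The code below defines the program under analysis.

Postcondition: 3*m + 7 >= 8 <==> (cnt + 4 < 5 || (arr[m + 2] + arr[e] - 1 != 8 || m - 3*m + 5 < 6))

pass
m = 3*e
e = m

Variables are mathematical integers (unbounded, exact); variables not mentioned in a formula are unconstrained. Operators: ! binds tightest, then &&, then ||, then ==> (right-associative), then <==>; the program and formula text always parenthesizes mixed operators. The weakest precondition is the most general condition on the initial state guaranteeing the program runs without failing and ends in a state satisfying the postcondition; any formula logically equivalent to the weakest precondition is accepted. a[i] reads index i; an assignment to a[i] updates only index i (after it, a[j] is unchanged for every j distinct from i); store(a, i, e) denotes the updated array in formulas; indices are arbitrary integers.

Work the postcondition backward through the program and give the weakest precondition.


Working backward. After the program, the postcondition 3*m + 7 >= 8 <==> (cnt + 4 < 5 || (arr[m + 2] + arr[e] - 1 != 8 || m - 3*m + 5 < 6)) must hold; in canonical form it is 3*m >= 1 <==> (cnt < 1 || arr[m + 2] + arr[e] != 9 || 2*m > -1).
Before e := m: 3*m >= 1 <==> (cnt < 1 || arr[m + 2] + arr[m] != 9 || 2*m > -1)
Before m := 3*e: 9*e >= 1 <==> (cnt < 1 || arr[3*e + 2] + arr[3*e] != 9 || 6*e > -1)
Before skip: 9*e >= 1 <==> (cnt < 1 || arr[3*e + 2] + arr[3*e] != 9 || 6*e > -1)
Answer: WP = 9*e >= 1 <==> (cnt < 1 || arr[3*e + 2] + arr[3*e] != 9 || 6*e > -1)


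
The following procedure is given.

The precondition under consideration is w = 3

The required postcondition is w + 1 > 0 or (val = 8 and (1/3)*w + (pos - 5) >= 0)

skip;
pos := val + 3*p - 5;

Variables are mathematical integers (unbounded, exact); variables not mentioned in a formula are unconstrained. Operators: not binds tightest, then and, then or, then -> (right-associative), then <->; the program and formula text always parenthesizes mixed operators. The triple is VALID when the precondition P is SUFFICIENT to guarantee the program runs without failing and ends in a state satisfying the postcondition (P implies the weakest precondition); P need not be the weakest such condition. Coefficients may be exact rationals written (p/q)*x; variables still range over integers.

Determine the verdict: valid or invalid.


Working backward. After the program, the postcondition w + 1 > 0 or (val = 8 and (1/3)*w + (pos - 5) >= 0) must hold; in canonical form it is w > -1 or (val = 8 and pos + (1/3)*w >= 5).
Before pos := val + 3*p - 5: w > -1 or (val = 8 and 3*p + val + (1/3)*w >= 10)
Before skip: w > -1 or (val = 8 and 3*p + val + (1/3)*w >= 10)
The weakest precondition is w > -1 or (val = 8 and 3*p + val + (1/3)*w >= 10).
Check whether w = 3 implies it.
Every state satisfying the precondition satisfies the weakest precondition: the implication holds.
Answer: valid


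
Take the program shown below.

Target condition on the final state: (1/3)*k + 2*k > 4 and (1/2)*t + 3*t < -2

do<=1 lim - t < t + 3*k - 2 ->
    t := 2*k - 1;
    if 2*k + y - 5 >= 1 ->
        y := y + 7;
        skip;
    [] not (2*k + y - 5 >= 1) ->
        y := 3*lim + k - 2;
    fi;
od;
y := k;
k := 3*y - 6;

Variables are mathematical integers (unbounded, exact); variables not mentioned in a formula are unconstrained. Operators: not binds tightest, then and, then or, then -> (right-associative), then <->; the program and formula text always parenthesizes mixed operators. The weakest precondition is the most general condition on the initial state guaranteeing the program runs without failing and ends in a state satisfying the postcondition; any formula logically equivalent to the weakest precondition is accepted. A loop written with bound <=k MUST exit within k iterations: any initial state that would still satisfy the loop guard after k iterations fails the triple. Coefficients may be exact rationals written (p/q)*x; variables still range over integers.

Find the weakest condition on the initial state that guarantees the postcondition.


Working backward. After the program, the postcondition (1/3)*k + 2*k > 4 and (1/2)*t + 3*t < -2 must hold; in canonical form it is (7/3)*k > 4 and (7/2)*t < -2.
Before k := 3*y - 6: 7*y > 18 and (7/2)*t < -2
Before y := k: 7*k > 18 and (7/2)*t < -2
Before the loop (bound <=1), unroll the exhaustion recursion (WP_0 = exit-now case; WP_j = one more guarded iteration, up to j = 1):
  WP_0: (not (lim < 3*k + 2*t - 2)) and 7*k > 18 and (7/2)*t < -2
  WP_1: (lim < 3*k + 2*t - 2 -> ((2*k + y >= 6 -> ((not (lim < 7*k - 4)) and 7*k > 18 and 7*k < 3/2)) and ((not (2*k + y >= 6)) -> ((not (lim < 7*k - 4)) and 7*k > 18 and 7*k < 3/2)))) and ((not (lim < 3*k + 2*t - 2)) -> (7*k > 18 and (7/2)*t < -2))
So before the loop: (lim < 3*k + 2*t - 2 -> ((2*k + y >= 6 -> ((not (lim < 7*k - 4)) and 7*k > 18 and 7*k < 3/2)) and ((not (2*k + y >= 6)) -> ((not (lim < 7*k - 4)) and 7*k > 18 and 7*k < 3/2)))) and ((not (lim < 3*k + 2*t - 2)) -> (7*k > 18 and (7/2)*t < -2))
Answer: WP = (lim < 3*k + 2*t - 2 -> ((2*k + y >= 6 -> ((not (lim < 7*k - 4)) and 7*k > 18 and 7*k < 3/2)) and ((not (2*k + y >= 6)) -> ((not (lim < 7*k - 4)) and 7*k > 18 and 7*k < 3/2)))) and ((not (lim < 3*k + 2*t - 2)) -> (7*k > 18 and (7/2)*t < -2))


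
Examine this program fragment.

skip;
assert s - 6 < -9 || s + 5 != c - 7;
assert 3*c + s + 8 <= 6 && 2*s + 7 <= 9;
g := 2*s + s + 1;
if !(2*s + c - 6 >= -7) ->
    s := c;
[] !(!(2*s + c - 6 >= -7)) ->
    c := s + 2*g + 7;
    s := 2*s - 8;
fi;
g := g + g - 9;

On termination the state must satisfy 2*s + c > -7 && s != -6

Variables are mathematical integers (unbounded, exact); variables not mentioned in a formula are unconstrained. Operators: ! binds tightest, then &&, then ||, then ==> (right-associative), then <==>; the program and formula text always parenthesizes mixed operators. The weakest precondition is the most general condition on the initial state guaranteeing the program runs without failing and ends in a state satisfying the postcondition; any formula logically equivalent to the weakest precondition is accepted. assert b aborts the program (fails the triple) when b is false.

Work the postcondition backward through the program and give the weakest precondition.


Working backward. After the program, the postcondition 2*s + c > -7 && s != -6 must hold; in canonical form it is c + 2*s > -7 && s != -6.
Before g := g + g - 9: c + 2*s > -7 && s != -6
Then branch requires 3*c > -7 && c != -6; else branch requires 2*g + 5*s > 2 && 2*s != 2.
Before the if: ((!(c + 2*s >= -1)) ==> (3*c > -7 && c != -6)) && (c + 2*s >= -1 ==> (2*g + 5*s > 2 && 2*s != 2))
Before g := 2*s + s + 1: ((!(c + 2*s >= -1)) ==> (3*c > -7 && c != -6)) && (c + 2*s >= -1 ==> (11*s > 0 && 2*s != 2))
Before assert 3*c + s + 8 <= 6 && 2*s + 7 <= 9: 3*c + s <= -2 && 2*s <= 2 && ((!(c + 2*s >= -1)) ==> (3*c > -7 && c != -6)) && (c + 2*s >= -1 ==> (11*s > 0 && 2*s != 2))
Before assert s - 6 < -9 || s + 5 != c - 7: (s < -3 || s != c - 12) && 3*c + s <= -2 && 2*s <= 2 && ((!(c + 2*s >= -1)) ==> (3*c > -7 && c != -6)) && (c + 2*s >= -1 ==> (11*s > 0 && 2*s != 2))
Before skip: (s < -3 || s != c - 12) && 3*c + s <= -2 && 2*s <= 2 && ((!(c + 2*s >= -1)) ==> (3*c > -7 && c != -6)) && (c + 2*s >= -1 ==> (11*s > 0 && 2*s != 2))
Answer: WP = (s < -3 || s != c - 12) && 3*c + s <= -2 && 2*s <= 2 && ((!(c + 2*s >= -1)) ==> (3*c > -7 && c != -6)) && (c + 2*s >= -1 ==> (11*s > 0 && 2*s != 2))


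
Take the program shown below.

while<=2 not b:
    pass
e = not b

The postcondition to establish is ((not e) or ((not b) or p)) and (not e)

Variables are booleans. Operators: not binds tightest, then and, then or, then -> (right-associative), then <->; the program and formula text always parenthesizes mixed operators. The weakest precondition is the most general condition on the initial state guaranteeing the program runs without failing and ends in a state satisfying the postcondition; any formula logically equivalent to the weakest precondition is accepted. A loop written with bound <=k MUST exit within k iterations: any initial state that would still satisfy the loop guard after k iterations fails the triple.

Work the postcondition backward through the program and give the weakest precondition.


Working backward. After the program, the postcondition ((not e) or ((not b) or p)) and (not e) must hold; in canonical form it is ((not e) or (not b) or p) and (not e).
Before e := not b: b
Before the loop (bound <=2), unroll the exhaustion recursion (WP_0 = exit-now case; WP_j = one more guarded iteration, up to j = 2):
  WP_0: b
  WP_1: (not b) -> b
  WP_2: (not b) -> ((not b) -> b)
So before the loop: (not b) -> ((not b) -> b)
Answer: WP = (not b) -> ((not b) -> b)


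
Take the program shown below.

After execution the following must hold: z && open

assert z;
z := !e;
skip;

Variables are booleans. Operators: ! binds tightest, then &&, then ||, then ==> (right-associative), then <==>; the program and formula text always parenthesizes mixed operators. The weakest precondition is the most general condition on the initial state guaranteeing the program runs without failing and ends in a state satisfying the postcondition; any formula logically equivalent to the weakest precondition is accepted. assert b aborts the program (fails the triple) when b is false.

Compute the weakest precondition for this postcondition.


Working backward. After the program, z && open must hold.
Before skip: z && open
Before z := !e: (!e) && open
Before assert z: z && (!e) && open
Answer: WP = z && (!e) && open


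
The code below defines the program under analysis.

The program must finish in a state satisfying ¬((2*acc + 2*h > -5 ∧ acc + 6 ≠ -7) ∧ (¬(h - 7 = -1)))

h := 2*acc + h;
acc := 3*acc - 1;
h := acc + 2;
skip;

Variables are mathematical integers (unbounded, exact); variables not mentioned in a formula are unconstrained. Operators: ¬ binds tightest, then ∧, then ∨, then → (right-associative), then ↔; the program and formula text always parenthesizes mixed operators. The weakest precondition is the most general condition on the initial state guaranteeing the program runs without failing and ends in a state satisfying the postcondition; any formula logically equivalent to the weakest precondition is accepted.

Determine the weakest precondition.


Working backward. After the program, the postcondition ¬((2*acc + 2*h > -5 ∧ acc + 6 ≠ -7) ∧ (¬(h - 7 = -1))) must hold; in canonical form it is ¬(2*acc + 2*h > -5 ∧ acc ≠ -13 ∧ (¬(h = 6))).
Before skip: ¬(2*acc + 2*h > -5 ∧ acc ≠ -13 ∧ (¬(h = 6)))
Before h := acc + 2: ¬(4*acc > -9 ∧ acc ≠ -13 ∧ (¬(acc = 4)))
Before acc := 3*acc - 1: ¬(12*acc > -5 ∧ 3*acc ≠ -12 ∧ (¬(3*acc = 5)))
Before h := 2*acc + h: ¬(12*acc > -5 ∧ 3*acc ≠ -12 ∧ (¬(3*acc = 5)))
Answer: WP = ¬(12*acc > -5 ∧ 3*acc ≠ -12 ∧ (¬(3*acc = 5)))


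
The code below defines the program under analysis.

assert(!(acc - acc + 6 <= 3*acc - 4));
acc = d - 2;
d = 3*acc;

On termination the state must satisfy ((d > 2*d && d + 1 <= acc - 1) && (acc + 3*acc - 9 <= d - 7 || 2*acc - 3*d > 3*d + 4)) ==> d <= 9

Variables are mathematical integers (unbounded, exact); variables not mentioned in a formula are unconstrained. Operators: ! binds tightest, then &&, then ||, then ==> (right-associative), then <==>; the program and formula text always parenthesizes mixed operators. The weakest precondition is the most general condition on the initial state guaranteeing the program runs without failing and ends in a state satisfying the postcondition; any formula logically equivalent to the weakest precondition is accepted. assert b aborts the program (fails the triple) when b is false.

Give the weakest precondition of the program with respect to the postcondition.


Working backward. After the program, the postcondition ((d > 2*d && d + 1 <= acc - 1) && (acc + 3*acc - 9 <= d - 7 || 2*acc - 3*d > 3*d + 4)) ==> d <= 9 must hold; in canonical form it is (d < 0 && d <= acc - 2 && (4*acc <= d + 2 || 2*acc > 6*d + 4)) ==> d <= 9.
Before d := 3*acc: (3*acc < 0 && 2*acc <= -2 && (acc <= 2 || 16*acc < -4)) ==> 3*acc <= 9
Before acc := d - 2: (3*d < 6 && 2*d <= 2 && (d <= 4 || 16*d < 28)) ==> 3*d <= 15
Before assert !(acc - acc + 6 <= 3*acc - 4): (!(3*acc >= 10)) && ((3*d < 6 && 2*d <= 2 && (d <= 4 || 16*d < 28)) ==> 3*d <= 15)
Answer: WP = (!(3*acc >= 10)) && ((3*d < 6 && 2*d <= 2 && (d <= 4 || 16*d < 28)) ==> 3*d <= 15)


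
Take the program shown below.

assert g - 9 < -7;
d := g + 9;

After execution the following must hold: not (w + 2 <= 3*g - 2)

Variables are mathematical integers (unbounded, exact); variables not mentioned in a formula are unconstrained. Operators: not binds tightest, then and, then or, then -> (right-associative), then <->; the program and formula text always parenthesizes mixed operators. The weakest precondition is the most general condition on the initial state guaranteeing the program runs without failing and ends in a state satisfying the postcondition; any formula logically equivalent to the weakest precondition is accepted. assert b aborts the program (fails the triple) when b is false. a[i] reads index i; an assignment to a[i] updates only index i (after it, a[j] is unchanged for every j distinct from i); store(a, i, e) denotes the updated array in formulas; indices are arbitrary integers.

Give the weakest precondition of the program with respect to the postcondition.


Working backward. After the program, the postcondition not (w + 2 <= 3*g - 2) must hold; in canonical form it is not (w <= 3*g - 4).
Before d := g + 9: not (w <= 3*g - 4)
Before assert g - 9 < -7: g < 2 and (not (w <= 3*g - 4))
Answer: WP = g < 2 and (not (w <= 3*g - 4))


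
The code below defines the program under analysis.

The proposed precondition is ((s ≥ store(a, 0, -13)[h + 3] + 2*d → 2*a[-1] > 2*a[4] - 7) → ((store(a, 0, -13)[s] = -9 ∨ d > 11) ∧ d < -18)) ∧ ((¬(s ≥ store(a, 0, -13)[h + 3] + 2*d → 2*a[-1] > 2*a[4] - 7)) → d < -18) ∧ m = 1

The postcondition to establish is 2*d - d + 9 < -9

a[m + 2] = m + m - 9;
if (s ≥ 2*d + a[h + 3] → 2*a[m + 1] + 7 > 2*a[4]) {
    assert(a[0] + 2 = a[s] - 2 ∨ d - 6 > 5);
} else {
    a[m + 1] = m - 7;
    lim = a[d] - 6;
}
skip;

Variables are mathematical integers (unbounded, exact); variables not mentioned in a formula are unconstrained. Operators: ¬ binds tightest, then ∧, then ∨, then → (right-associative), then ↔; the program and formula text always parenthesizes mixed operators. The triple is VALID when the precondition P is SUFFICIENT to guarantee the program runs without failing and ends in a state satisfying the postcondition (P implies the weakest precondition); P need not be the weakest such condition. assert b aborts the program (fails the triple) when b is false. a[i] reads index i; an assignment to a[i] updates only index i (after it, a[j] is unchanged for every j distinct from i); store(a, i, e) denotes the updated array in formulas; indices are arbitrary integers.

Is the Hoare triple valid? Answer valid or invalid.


Working backward. After the program, the postcondition 2*d - d + 9 < -9 must hold; in canonical form it is d < -18.
Before skip: d < -18
Then branch requires (a[0] = a[s] - 4 ∨ d > 11) ∧ d < -18; else branch requires d < -18.
Before the if: ((s ≥ a[h + 3] + 2*d → 2*a[m + 1] > 2*a[4] - 7) → ((a[0] = a[s] - 4 ∨ d > 11) ∧ d < -18)) ∧ ((¬(s ≥ a[h + 3] + 2*d → 2*a[m + 1] > 2*a[4] - 7)) → d < -18)
Before a[m + 2] := m + m - 9: ((s ≥ store(a, m + 2, 2*m - 9)[h + 3] + 2*d → 2*store(a, m + 2, 2*m - 9)[m + 1] > 2*store(a, m + 2, 2*m - 9)[4] - 7) → ((store(a, m + 2, 2*m - 9)[0] = store(a, m + 2, 2*m - 9)[s] - 4 ∨ d > 11) ∧ d < -18)) ∧ ((¬(s ≥ store(a, m + 2, 2*m - 9)[h + 3] + 2*d → 2*store(a, m + 2, 2*m - 9)[m + 1] > 2*store(a, m + 2, 2*m - 9)[4] - 7)) → d < -18)
The weakest precondition is ((s ≥ store(a, m + 2, 2*m - 9)[h + 3] + 2*d → 2*store(a, m + 2, 2*m - 9)[m + 1] > 2*store(a, m + 2, 2*m - 9)[4] - 7) → ((store(a, m + 2, 2*m - 9)[0] = store(a, m + 2, 2*m - 9)[s] - 4 ∨ d > 11) ∧ d < -18)) ∧ ((¬(s ≥ store(a, m + 2, 2*m - 9)[h + 3] + 2*d → 2*store(a, m + 2, 2*m - 9)[m + 1] > 2*store(a, m + 2, 2*m - 9)[4] - 7)) → d < -18).
Check whether ((s ≥ store(a, 0, -13)[h + 3] + 2*d → 2*a[-1] > 2*a[4] - 7) → ((store(a, 0, -13)[s] = -9 ∨ d > 11) ∧ d < -18)) ∧ ((¬(s ≥ store(a, 0, -13)[h + 3] + 2*d → 2*a[-1] > 2*a[4] - 7)) → d < -18) ∧ m = 1 implies it.
Countermodel: at the initial state a = {[-27728] = -9, [-1] = 5, [0] = 20344, [2] = 5, [3] = 5, [4] = 5, [6] = -27689, elsewhere 5}, d = -19, h = 3, m = 1, s = -27728, the precondition holds but the weakest precondition fails.
Answer: invalid


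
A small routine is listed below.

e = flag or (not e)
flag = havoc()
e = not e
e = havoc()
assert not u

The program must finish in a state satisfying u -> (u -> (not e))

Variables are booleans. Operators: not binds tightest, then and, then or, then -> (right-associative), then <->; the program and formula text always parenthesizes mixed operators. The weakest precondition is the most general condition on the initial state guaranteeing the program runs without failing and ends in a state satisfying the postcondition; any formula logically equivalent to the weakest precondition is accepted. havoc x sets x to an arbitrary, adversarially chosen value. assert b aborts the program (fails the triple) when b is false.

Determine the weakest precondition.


Working backward. After the program, u -> (u -> (not e)) must hold.
Before assert not u: (not u) and (u -> (u -> (not e)))
Before havoc e: (not u) and (u -> (not u))
Before e := not e: (not u) and (u -> (not u))
Before havoc flag: (not u) and (u -> (not u))
Before e := flag or (not e): (not u) and (u -> (not u))
Answer: WP = (not u) and (u -> (not u))


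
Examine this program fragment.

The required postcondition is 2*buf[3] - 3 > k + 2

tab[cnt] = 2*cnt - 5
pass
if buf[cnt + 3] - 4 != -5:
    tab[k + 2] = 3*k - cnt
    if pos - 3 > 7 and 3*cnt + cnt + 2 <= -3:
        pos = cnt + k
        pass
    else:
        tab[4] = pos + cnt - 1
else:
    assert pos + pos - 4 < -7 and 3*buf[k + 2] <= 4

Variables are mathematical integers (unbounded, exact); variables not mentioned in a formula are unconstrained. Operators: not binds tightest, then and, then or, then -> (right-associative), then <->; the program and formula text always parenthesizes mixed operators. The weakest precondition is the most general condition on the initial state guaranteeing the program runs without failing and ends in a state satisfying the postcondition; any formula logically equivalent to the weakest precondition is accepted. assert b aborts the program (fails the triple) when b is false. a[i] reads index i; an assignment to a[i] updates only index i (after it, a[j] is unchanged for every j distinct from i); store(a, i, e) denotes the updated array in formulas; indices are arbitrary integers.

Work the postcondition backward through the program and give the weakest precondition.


Working backward. After the program, the postcondition 2*buf[3] - 3 > k + 2 must hold; in canonical form it is 2*buf[3] > k + 5.
Then branch requires ((pos > 10 and 4*cnt <= -5) -> 2*buf[3] > k + 5) and ((not (pos > 10 and 4*cnt <= -5)) -> 2*buf[3] > k + 5); else branch requires 2*pos < -3 and 3*buf[k + 2] <= 4 and 2*buf[3] > k + 5.
Before the if: (buf[cnt + 3] != -1 -> (((pos > 10 and 4*cnt <= -5) -> 2*buf[3] > k + 5) and ((not (pos > 10 and 4*cnt <= -5)) -> 2*buf[3] > k + 5))) and ((not (buf[cnt + 3] != -1)) -> (2*pos < -3 and 3*buf[k + 2] <= 4 and 2*buf[3] > k + 5))
Before skip: (buf[cnt + 3] != -1 -> (((pos > 10 and 4*cnt <= -5) -> 2*buf[3] > k + 5) and ((not (pos > 10 and 4*cnt <= -5)) -> 2*buf[3] > k + 5))) and ((not (buf[cnt + 3] != -1)) -> (2*pos < -3 and 3*buf[k + 2] <= 4 and 2*buf[3] > k + 5))
Before tab[cnt] := 2*cnt - 5: (buf[cnt + 3] != -1 -> (((pos > 10 and 4*cnt <= -5) -> 2*buf[3] > k + 5) and ((not (pos > 10 and 4*cnt <= -5)) -> 2*buf[3] > k + 5))) and ((not (buf[cnt + 3] != -1)) -> (2*pos < -3 and 3*buf[k + 2] <= 4 and 2*buf[3] > k + 5))
Answer: WP = (buf[cnt + 3] != -1 -> (((pos > 10 and 4*cnt <= -5) -> 2*buf[3] > k + 5) and ((not (pos > 10 and 4*cnt <= -5)) -> 2*buf[3] > k + 5))) and ((not (buf[cnt + 3] != -1)) -> (2*pos < -3 and 3*buf[k + 2] <= 4 and 2*buf[3] > k + 5))


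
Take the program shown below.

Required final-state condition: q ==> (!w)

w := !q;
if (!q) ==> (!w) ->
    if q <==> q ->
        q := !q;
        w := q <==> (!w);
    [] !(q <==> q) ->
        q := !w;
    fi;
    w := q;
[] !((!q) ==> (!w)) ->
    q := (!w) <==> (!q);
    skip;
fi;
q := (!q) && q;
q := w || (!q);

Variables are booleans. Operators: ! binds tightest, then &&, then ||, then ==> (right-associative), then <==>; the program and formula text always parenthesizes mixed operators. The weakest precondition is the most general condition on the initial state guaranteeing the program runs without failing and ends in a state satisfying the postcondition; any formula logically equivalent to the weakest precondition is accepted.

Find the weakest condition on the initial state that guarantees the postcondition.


Working backward. After the program, q ==> (!w) must hold.
Before q := w || (!q): (w || (!q)) ==> (!w)
Before q := (!q) && q: !w
Then branch requires q; else branch requires !w.
Before the if: (((!q) ==> (!w)) ==> q) && ((!((!q) ==> (!w))) ==> (!w))
Before w := !q: (((!q) ==> q) ==> q) && ((!((!q) ==> q)) ==> q)
Answer: WP = (((!q) ==> q) ==> q) && ((!((!q) ==> q)) ==> q)


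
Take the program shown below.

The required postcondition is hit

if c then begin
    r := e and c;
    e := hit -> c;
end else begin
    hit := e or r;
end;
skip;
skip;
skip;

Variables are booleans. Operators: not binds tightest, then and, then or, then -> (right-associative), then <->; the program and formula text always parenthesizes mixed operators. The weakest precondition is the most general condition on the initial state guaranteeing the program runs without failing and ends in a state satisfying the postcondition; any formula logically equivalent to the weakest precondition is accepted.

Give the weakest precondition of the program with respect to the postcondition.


Working backward. After the program, hit must hold.
Before skip: hit
Before skip: hit
Before skip: hit
Then branch requires hit; else branch requires e or r.
Before the if: (c -> hit) and ((not c) -> (e or r))
Answer: WP = (c -> hit) and ((not c) -> (e or r))


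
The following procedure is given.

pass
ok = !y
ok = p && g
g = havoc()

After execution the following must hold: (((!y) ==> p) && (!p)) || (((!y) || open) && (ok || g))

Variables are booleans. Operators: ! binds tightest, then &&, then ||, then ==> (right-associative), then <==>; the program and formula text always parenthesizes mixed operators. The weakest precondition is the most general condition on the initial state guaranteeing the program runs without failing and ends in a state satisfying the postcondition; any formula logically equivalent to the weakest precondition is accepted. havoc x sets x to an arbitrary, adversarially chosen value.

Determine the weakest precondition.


Working backward. After the program, (((!y) ==> p) && (!p)) || (((!y) || open) && (ok || g)) must hold.
Before havoc g: ((((!y) ==> p) && (!p)) || (!y) || open) && ((((!y) ==> p) && (!p)) || (((!y) || open) && ok))
Before ok := p && g: ((((!y) ==> p) && (!p)) || (!y) || open) && ((((!y) ==> p) && (!p)) || (((!y) || open) && p && g))
Before ok := !y: ((((!y) ==> p) && (!p)) || (!y) || open) && ((((!y) ==> p) && (!p)) || (((!y) || open) && p && g))
Before skip: ((((!y) ==> p) && (!p)) || (!y) || open) && ((((!y) ==> p) && (!p)) || (((!y) || open) && p && g))
Answer: WP = ((((!y) ==> p) && (!p)) || (!y) || open) && ((((!y) ==> p) && (!p)) || (((!y) || open) && p && g))


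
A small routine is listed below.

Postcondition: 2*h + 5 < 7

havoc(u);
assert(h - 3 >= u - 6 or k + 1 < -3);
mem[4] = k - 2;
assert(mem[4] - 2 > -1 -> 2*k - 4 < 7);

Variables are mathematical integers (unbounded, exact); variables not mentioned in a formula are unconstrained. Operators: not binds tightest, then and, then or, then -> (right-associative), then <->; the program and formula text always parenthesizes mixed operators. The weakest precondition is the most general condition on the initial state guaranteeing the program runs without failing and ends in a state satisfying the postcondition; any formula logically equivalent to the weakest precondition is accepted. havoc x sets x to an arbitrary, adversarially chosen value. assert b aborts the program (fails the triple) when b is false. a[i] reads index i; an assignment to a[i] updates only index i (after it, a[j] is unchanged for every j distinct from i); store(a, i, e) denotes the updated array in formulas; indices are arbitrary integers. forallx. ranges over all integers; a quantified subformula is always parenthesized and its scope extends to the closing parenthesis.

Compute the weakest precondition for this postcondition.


Working backward. After the program, the postcondition 2*h + 5 < 7 must hold; in canonical form it is 2*h < 2.
Before assert mem[4] - 2 > -1 -> 2*k - 4 < 7: (mem[4] > 1 -> 2*k < 11) and 2*h < 2
Before mem[4] := k - 2: (k > 3 -> 2*k < 11) and 2*h < 2
Before assert h - 3 >= u - 6 or k + 1 < -3: (h >= u - 3 or k < -4) and (k > 3 -> 2*k < 11) and 2*h < 2
Before havoc u: forall u_1. ((h >= u_1 - 3 or k < -4) and (k > 3 -> 2*k < 11) and 2*h < 2)
Answer: WP = forall u_1. ((h >= u_1 - 3 or k < -4) and (k > 3 -> 2*k < 11) and 2*h < 2)


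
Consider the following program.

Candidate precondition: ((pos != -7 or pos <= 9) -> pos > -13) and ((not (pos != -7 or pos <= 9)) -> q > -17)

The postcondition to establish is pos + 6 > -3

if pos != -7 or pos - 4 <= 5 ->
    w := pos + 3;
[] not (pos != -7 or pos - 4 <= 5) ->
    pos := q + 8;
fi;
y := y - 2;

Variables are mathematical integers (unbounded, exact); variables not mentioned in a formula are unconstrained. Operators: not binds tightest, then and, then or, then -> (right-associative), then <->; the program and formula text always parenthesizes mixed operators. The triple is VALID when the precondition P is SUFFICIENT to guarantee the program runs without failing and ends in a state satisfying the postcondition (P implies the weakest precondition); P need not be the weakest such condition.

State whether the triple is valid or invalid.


Working backward. After the program, the postcondition pos + 6 > -3 must hold; in canonical form it is pos > -9.
Before y := y - 2: pos > -9
Then branch requires pos > -9; else branch requires q > -17.
Before the if: ((pos != -7 or pos <= 9) -> pos > -9) and ((not (pos != -7 or pos <= 9)) -> q > -17)
The weakest precondition is ((pos != -7 or pos <= 9) -> pos > -9) and ((not (pos != -7 or pos <= 9)) -> q > -17).
Check whether ((pos != -7 or pos <= 9) -> pos > -13) and ((not (pos != -7 or pos <= 9)) -> q > -17) implies it.
Countermodel: at the initial state pos = -12, q = 0, the precondition holds but the weakest precondition fails.
Answer: invalid


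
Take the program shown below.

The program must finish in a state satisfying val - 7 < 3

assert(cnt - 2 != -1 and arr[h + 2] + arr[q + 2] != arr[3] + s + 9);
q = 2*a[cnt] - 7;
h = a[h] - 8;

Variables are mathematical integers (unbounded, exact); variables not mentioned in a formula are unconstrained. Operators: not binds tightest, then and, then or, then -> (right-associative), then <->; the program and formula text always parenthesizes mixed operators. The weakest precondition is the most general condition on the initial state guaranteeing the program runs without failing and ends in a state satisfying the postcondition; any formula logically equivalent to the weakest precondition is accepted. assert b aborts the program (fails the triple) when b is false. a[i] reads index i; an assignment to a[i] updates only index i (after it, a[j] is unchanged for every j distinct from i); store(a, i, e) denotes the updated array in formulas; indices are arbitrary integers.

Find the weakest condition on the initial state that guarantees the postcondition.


Working backward. After the program, the postcondition val - 7 < 3 must hold; in canonical form it is val < 10.
Before h := a[h] - 8: val < 10
Before q := 2*a[cnt] - 7: val < 10
Before assert cnt - 2 != -1 and arr[h + 2] + arr[q + 2] != arr[3] + s + 9: cnt != 1 and arr[h + 2] + arr[q + 2] != arr[3] + s + 9 and val < 10
Answer: WP = cnt != 1 and arr[h + 2] + arr[q + 2] != arr[3] + s + 9 and val < 10


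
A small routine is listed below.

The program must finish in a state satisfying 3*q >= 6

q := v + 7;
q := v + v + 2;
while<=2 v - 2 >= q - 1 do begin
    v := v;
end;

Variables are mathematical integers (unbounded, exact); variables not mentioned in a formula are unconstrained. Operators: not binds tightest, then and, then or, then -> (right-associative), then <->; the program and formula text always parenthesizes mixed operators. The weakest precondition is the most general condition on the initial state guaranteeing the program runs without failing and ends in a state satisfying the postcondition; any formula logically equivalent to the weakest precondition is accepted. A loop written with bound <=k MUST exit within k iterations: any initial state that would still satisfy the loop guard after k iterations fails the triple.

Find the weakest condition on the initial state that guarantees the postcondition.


Working backward. After the program, 3*q >= 6 must hold.
Before the loop (bound <=2), unroll the exhaustion recursion (WP_0 = exit-now case; WP_j = one more guarded iteration, up to j = 2):
  WP_0: (not (v >= q + 1)) and 3*q >= 6
  WP_1: (v >= q + 1 -> ((not (v >= q + 1)) and 3*q >= 6)) and ((not (v >= q + 1)) -> 3*q >= 6)
  WP_2: (v >= q + 1 -> ((v >= q + 1 -> ((not (v >= q + 1)) and 3*q >= 6)) and ((not (v >= q + 1)) -> 3*q >= 6))) and ((not (v >= q + 1)) -> 3*q >= 6)
So before the loop: (v >= q + 1 -> ((v >= q + 1 -> ((not (v >= q + 1)) and 3*q >= 6)) and ((not (v >= q + 1)) -> 3*q >= 6))) and ((not (v >= q + 1)) -> 3*q >= 6)
Before q := v + v + 2: (v <= -3 -> ((v <= -3 -> ((not (v <= -3)) and 6*v >= 0)) and ((not (v <= -3)) -> 6*v >= 0))) and ((not (v <= -3)) -> 6*v >= 0)
Before q := v + 7: (v <= -3 -> ((v <= -3 -> ((not (v <= -3)) and 6*v >= 0)) and ((not (v <= -3)) -> 6*v >= 0))) and ((not (v <= -3)) -> 6*v >= 0)
Answer: WP = (v <= -3 -> ((v <= -3 -> ((not (v <= -3)) and 6*v >= 0)) and ((not (v <= -3)) -> 6*v >= 0))) and ((not (v <= -3)) -> 6*v >= 0)


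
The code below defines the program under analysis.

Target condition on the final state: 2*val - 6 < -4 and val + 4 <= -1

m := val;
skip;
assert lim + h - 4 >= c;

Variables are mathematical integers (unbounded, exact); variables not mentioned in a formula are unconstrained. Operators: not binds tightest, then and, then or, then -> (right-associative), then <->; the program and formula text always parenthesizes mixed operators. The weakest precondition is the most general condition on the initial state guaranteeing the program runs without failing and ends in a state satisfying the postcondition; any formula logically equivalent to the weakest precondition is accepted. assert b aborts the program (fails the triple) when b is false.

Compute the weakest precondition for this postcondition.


Working backward. After the program, the postcondition 2*val - 6 < -4 and val + 4 <= -1 must hold; in canonical form it is 2*val < 2 and val <= -5.
Before assert lim + h - 4 >= c: h + lim >= c + 4 and 2*val < 2 and val <= -5
Before skip: h + lim >= c + 4 and 2*val < 2 and val <= -5
Before m := val: h + lim >= c + 4 and 2*val < 2 and val <= -5
Answer: WP = h + lim >= c + 4 and 2*val < 2 and val <= -5


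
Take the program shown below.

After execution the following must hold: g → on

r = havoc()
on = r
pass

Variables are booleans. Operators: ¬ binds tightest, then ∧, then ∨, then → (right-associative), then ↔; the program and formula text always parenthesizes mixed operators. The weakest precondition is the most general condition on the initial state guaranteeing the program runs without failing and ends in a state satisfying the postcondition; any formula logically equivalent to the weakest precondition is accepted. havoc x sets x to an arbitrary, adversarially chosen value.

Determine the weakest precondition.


Working backward. After the program, g → on must hold.
Before skip: g → on
Before on := r: g → r
Before havoc r: ¬g
Answer: WP = ¬g


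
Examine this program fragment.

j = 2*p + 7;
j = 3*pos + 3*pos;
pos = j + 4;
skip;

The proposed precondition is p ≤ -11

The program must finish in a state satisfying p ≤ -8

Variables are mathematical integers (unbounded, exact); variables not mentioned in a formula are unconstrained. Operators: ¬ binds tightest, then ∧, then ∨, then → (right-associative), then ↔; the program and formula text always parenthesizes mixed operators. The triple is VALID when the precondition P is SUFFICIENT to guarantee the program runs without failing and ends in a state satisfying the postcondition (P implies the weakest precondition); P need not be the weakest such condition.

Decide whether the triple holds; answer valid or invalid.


Working backward. After the program, p ≤ -8 must hold.
Before skip: p ≤ -8
Before pos := j + 4: p ≤ -8
Before j := 3*pos + 3*pos: p ≤ -8
Before j := 2*p + 7: p ≤ -8
The weakest precondition is p ≤ -8.
Check whether p ≤ -11 implies it.
Every state satisfying the precondition satisfies the weakest precondition: the implication holds.
Answer: valid


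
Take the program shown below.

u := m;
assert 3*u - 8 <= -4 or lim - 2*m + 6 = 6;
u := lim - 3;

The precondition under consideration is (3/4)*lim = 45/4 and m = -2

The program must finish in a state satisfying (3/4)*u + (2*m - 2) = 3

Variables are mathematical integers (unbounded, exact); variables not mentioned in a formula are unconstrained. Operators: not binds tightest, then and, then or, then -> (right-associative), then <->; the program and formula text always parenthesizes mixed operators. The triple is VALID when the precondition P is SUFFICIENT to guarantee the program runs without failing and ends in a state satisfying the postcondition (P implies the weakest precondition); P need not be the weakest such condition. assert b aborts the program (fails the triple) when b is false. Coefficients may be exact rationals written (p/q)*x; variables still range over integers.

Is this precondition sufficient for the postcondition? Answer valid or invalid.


Working backward. After the program, the postcondition (3/4)*u + (2*m - 2) = 3 must hold; in canonical form it is 2*m + (3/4)*u = 5.
Before u := lim - 3: (3/4)*lim + 2*m = 29/4
Before assert 3*u - 8 <= -4 or lim - 2*m + 6 = 6: (3*u <= 4 or lim = 2*m) and (3/4)*lim + 2*m = 29/4
Before u := m: (3*m <= 4 or lim = 2*m) and (3/4)*lim + 2*m = 29/4
The weakest precondition is (3*m <= 4 or lim = 2*m) and (3/4)*lim + 2*m = 29/4.
Check whether (3/4)*lim = 45/4 and m = -2 implies it.
Every state satisfying the precondition satisfies the weakest precondition: the implication holds.
Answer: valid


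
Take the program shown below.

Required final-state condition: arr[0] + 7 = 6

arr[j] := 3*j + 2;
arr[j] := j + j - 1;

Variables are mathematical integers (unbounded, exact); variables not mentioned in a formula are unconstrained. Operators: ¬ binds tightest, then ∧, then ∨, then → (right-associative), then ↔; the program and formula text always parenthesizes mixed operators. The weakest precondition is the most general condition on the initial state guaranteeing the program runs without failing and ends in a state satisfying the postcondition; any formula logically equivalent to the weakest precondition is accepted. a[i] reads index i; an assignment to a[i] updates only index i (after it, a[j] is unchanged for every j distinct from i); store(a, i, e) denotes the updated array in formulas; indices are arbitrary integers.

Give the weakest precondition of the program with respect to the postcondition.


Working backward. After the program, the postcondition arr[0] + 7 = 6 must hold; in canonical form it is arr[0] = -1.
Before arr[j] := j + j - 1: store(arr, j, 2*j - 1)[0] = -1
Before arr[j] := 3*j + 2: store(store(arr, j, 3*j + 2), j, 2*j - 1)[0] = -1
Answer: WP = store(store(arr, j, 3*j + 2), j, 2*j - 1)[0] = -1


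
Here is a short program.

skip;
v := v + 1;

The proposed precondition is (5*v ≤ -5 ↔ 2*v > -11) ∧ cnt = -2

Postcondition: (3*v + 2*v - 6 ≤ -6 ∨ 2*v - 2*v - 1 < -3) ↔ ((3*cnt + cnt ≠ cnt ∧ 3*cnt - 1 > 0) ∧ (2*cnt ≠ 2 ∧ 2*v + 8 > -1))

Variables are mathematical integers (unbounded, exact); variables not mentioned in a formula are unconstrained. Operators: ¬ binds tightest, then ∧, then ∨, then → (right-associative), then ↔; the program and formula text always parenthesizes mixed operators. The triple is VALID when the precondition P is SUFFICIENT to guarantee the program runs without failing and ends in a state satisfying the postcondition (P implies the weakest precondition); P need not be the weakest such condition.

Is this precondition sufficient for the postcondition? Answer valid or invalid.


Working backward. After the program, the postcondition (3*v + 2*v - 6 ≤ -6 ∨ 2*v - 2*v - 1 < -3) ↔ ((3*cnt + cnt ≠ cnt ∧ 3*cnt - 1 > 0) ∧ (2*cnt ≠ 2 ∧ 2*v + 8 > -1)) must hold; in canonical form it is 5*v ≤ 0 ↔ (3*cnt ≠ 0 ∧ 3*cnt > 1 ∧ 2*cnt ≠ 2 ∧ 2*v > -9).
Before v := v + 1: 5*v ≤ -5 ↔ (3*cnt ≠ 0 ∧ 3*cnt > 1 ∧ 2*cnt ≠ 2 ∧ 2*v > -11)
Before skip: 5*v ≤ -5 ↔ (3*cnt ≠ 0 ∧ 3*cnt > 1 ∧ 2*cnt ≠ 2 ∧ 2*v > -11)
The weakest precondition is 5*v ≤ -5 ↔ (3*cnt ≠ 0 ∧ 3*cnt > 1 ∧ 2*cnt ≠ 2 ∧ 2*v > -11).
Check whether (5*v ≤ -5 ↔ 2*v > -11) ∧ cnt = -2 implies it.
Countermodel: at the initial state cnt = -2, v = -5, the precondition holds but the weakest precondition fails.
Answer: invalid


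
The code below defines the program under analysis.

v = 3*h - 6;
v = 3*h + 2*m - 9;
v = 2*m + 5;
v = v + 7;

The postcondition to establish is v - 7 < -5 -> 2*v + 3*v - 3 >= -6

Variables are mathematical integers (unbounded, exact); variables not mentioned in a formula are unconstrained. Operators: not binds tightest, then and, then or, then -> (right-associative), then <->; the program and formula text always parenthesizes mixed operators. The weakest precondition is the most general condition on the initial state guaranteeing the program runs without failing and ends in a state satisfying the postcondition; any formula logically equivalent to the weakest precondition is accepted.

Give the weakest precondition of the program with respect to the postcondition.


Working backward. After the program, the postcondition v - 7 < -5 -> 2*v + 3*v - 3 >= -6 must hold; in canonical form it is v < 2 -> 5*v >= -3.
Before v := v + 7: v < -5 -> 5*v >= -38
Before v := 2*m + 5: 2*m < -10 -> 10*m >= -63
Before v := 3*h + 2*m - 9: 2*m < -10 -> 10*m >= -63
Before v := 3*h - 6: 2*m < -10 -> 10*m >= -63
Answer: WP = 2*m < -10 -> 10*m >= -63


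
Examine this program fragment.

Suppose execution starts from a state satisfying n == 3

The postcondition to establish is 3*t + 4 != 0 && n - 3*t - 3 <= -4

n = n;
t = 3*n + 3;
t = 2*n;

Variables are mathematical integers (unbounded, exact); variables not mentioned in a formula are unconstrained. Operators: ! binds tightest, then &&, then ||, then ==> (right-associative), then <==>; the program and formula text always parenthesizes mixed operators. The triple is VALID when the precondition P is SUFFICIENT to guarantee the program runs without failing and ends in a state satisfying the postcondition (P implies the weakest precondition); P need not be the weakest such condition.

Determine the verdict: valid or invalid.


Working backward. After the program, the postcondition 3*t + 4 != 0 && n - 3*t - 3 <= -4 must hold; in canonical form it is 3*t != -4 && n <= 3*t - 1.
Before t := 2*n: 6*n != -4 && 5*n >= 1
Before t := 3*n + 3: 6*n != -4 && 5*n >= 1
Before n := n: 6*n != -4 && 5*n >= 1
The weakest precondition is 6*n != -4 && 5*n >= 1.
Check whether n == 3 implies it.
Every state satisfying the precondition satisfies the weakest precondition: the implication holds.
Answer: valid
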